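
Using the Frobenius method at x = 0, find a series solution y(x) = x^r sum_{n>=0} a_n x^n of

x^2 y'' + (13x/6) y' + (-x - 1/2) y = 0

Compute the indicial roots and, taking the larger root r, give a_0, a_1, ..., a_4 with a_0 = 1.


Write in Frobenius form y'' + (p(x)/x) y' + (q(x)/x^2) y = 0:
  p(x) = 13/6,  q(x) = -x - 1/2.
Indicial equation: r(r-1) + (13/6) r + (-1/2) = 0 -> roots r_1 = 1/3, r_2 = -3/2.
Take r = r_1 = 1/3. Let y(x) = x^r sum_{n>=0} a_n x^n with a_0 = 1.
Substitute y = x^r sum a_n x^n and match x^{r+n}. The recurrence is
  D(n) a_n - 1 a_{n-1} = 0,  where D(n) = (r+n)(r+n-1) + (13/6)(r+n) + (-1/2).
  a_n = 1 / D(n) * a_{n-1}.
Since the indicial polynomial factors as (r - r_1)(r - r_2), D(n) = (r_1 + n - r_1)(r_1 + n - r_2) = n(n + 11/6).
Evaluating step by step (a_0 = 1):
  n = 1: D(1) = 1(1 + 11/6) = 17/6; numerator = 1(1) = 1; a_1 = (1)/(17/6) = 6/17
  n = 2: D(2) = 2(2 + 11/6) = 23/3; numerator = 1(6/17) = 6/17; a_2 = (6/17)/(23/3) = 18/391
  n = 3: D(3) = 3(3 + 11/6) = 29/2; numerator = 1(18/391) = 18/391; a_3 = (18/391)/(29/2) = 36/11339
  n = 4: D(4) = 4(4 + 11/6) = 70/3; numerator = 1(36/11339) = 36/11339; a_4 = (36/11339)/(70/3) = 54/396865

r = 1/3; a_0 = 1; a_1 = 6/17; a_2 = 18/391; a_3 = 36/11339; a_4 = 54/396865


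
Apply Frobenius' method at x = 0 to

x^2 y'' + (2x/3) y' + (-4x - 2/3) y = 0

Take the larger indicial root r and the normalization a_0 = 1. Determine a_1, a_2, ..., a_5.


Write in Frobenius form y'' + (p(x)/x) y' + (q(x)/x^2) y = 0:
  p(x) = 2/3,  q(x) = -4x - 2/3.
Indicial equation: r(r-1) + (2/3) r + (-2/3) = 0 -> roots r_1 = 1, r_2 = -2/3.
Take r = r_1 = 1. Let y(x) = x^r sum_{n>=0} a_n x^n with a_0 = 1.
Substitute y = x^r sum a_n x^n and match x^{r+n}. The recurrence is
  D(n) a_n - 4 a_{n-1} = 0,  where D(n) = (r+n)(r+n-1) + (2/3)(r+n) + (-2/3).
  a_n = 4 / D(n) * a_{n-1}.
Since the indicial polynomial factors as (r - r_1)(r - r_2), D(n) = (r_1 + n - r_1)(r_1 + n - r_2) = n(n + 5/3).
Evaluating step by step (a_0 = 1):
  n = 1: D(1) = 1(1 + 5/3) = 8/3; numerator = 4(1) = 4; a_1 = (4)/(8/3) = 3/2
  n = 2: D(2) = 2(2 + 5/3) = 22/3; numerator = 4(3/2) = 6; a_2 = (6)/(22/3) = 9/11
  n = 3: D(3) = 3(3 + 5/3) = 14; numerator = 4(9/11) = 36/11; a_3 = (36/11)/(14) = 18/77
  n = 4: D(4) = 4(4 + 5/3) = 68/3; numerator = 4(18/77) = 72/77; a_4 = (72/77)/(68/3) = 54/1309
  n = 5: D(5) = 5(5 + 5/3) = 100/3; numerator = 4(54/1309) = 216/1309; a_5 = (216/1309)/(100/3) = 162/32725

r = 1; a_0 = 1; a_1 = 3/2; a_2 = 9/11; a_3 = 18/77; a_4 = 54/1309; a_5 = 162/32725


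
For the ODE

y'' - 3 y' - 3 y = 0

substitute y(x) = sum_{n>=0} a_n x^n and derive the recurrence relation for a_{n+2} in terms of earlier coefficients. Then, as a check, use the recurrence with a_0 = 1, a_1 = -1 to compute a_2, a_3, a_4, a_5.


Substitute y = sum_n a_n x^n.
y''(x) has coefficient (n+2)(n+1) a_{n+2} at x^n;
-3 y'(x) has coefficient -3 (n+1) a_{n+1} at x^n;
-3 y(x) has coefficient -3 a_n at x^n.
Matching x^n: (n+2)(n+1) a_{n+2} - 3 (n+1) a_{n+1} - 3 a_n = 0.
Thus a_{n+2} = [3 (n+1) a_{n+1} + 3 a_n] / ((n+1)(n+2)).

Check with a_0 = 1, a_1 = -1 (apply the recurrence for n = 0, 1, 2, 3): a_0 = 1, a_1 = -1, a_2 = 0, a_3 = -1/2, a_4 = -3/8, a_5 = -3/10.

a_(n+2) = [3 (n+1) a_(n+1) + 3 a_n] / ((n+1)(n+2)); check: a_0 = 1, a_1 = -1, a_2 = 0, a_3 = -1/2, a_4 = -3/8, a_5 = -3/10


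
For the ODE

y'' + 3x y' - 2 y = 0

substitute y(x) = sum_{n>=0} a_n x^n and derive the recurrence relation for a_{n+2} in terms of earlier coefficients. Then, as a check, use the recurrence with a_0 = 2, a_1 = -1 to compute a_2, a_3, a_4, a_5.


Substitute y = sum_n a_n x^n.
y''(x) has coefficient (n+2)(n+1) a_{n+2} at x^n;
3 x y'(x) has coefficient 3 n a_n at x^n (shift);
-2 y(x) has coefficient -2 a_n at x^n.
Matching x^n: (n+2)(n+1) a_{n+2} + (3n - 2) a_n = 0.
Thus a_{n+2} = (-3n + 2) / ((n+1)(n+2)) * a_n.

Check with a_0 = 2, a_1 = -1 (apply the recurrence for n = 0, 1, 2, 3): a_0 = 2, a_1 = -1, a_2 = 2, a_3 = 1/6, a_4 = -2/3, a_5 = -7/120.

a_(n+2) = (-3n + 2) / ((n+1)(n+2)) * a_n; check: a_0 = 2, a_1 = -1, a_2 = 2, a_3 = 1/6, a_4 = -2/3, a_5 = -7/120


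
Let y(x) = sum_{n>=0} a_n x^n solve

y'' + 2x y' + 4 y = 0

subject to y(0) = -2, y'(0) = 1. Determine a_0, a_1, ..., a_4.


Ansatz: y(x) = sum_{n>=0} a_n x^n, so y'(x) = sum_{n>=1} n a_n x^(n-1) and y''(x) = sum_{n>=2} n(n-1) a_n x^(n-2).
Substitute into P(x) y'' + Q(x) y' + R(x) y = 0 with P(x) = 1, Q(x) = 2x, R(x) = 4, and match powers of x.
Initial conditions: a_0 = -2, a_1 = 1.
Setting the coefficient of each power of x to zero and solving order by order (substituting the coefficients already found):
  x^0: 2 a_2 + 4 a_0 = 0  ->  2 a_2 = -4 a_0 = 8  ->  a_2 = 4
  x^1: 6 a_3 + 6 a_1 = 0  ->  6 a_3 = -6 a_1 = -6  ->  a_3 = -1
  x^2: 12 a_4 + 8 a_2 = 0  ->  12 a_4 = -8 a_2 = -32  ->  a_4 = -8/3
Truncated series: y(x) = -2 + x + 4 x^2 - x^3 - (8/3) x^4 + O(x^5).

a_0 = -2; a_1 = 1; a_2 = 4; a_3 = -1; a_4 = -8/3


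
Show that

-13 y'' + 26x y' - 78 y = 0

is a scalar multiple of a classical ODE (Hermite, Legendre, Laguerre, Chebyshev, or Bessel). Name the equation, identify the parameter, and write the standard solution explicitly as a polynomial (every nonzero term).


All three coefficients share the factor -13; dividing through by -13 gives  y'' - 2x y' + 6 y = 0.
This matches the Hermite equation y'' - 2x y' + 2n y = 0 with 2n = 6, so n = 3; the polynomial solution is H_3(x).
With y = sum_k a_k x^k, matching x^k gives (k+2)(k+1) a_{k+2} = 2(k - n) a_k = 2(k - 3) a_k. The right side vanishes at k = 3, so the series with the parity of 3 terminates at degree 3.
Standard normalization: leading coefficient of H_n is 2^n, so a_3 = 2^3 = 8. Work downward with a_k = (k+1)(k+2) a_{k+2} / (2(k - n)):
  a_1 = (2)(3)(8) / (2(1 - 3)) = 48/(-4) = -12
Hence H_3(x) = 8 x^3 - 12 x.

H_3(x); series = 8 x^3 - 12 x


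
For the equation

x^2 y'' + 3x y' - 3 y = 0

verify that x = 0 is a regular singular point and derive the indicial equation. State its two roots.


Divide by x^2 to reach normal form y'' + P_1(x) y' + P_2(x) y = 0 with P_1(x) = 3/x and P_2(x) = -3/x^2.
x = 0 is a singular point because the y'-coefficient 3/x has a pole at x = 0 and the y-coefficient -3/x^2 has a pole at x = 0.
It is a regular singular point because x P_1(x) = p(x) = 3 and x^2 P_2(x) = q(x) = -3 are polynomials, hence analytic at x = 0.
p(0) = 3,  q(0) = -3.
Indicial equation: r(r-1) + p(0) r + q(0) = 0, i.e. r^2 + (p(0) - 1) r + q(0) = 0, i.e. r^2 + 2 r - 3 = 0.
Discriminant: (2)^2 - 4(-3) = 16, so r = (-2 ± 4)/2.
Solving: r_1 = 1, r_2 = -3.

indicial: r^2 + 2 r - 3 = 0; roots r_1 = 1, r_2 = -3


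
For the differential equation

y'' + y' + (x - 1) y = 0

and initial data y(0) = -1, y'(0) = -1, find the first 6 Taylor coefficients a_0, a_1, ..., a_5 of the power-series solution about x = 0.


Ansatz: y(x) = sum_{n>=0} a_n x^n, so y'(x) = sum_{n>=1} n a_n x^(n-1) and y''(x) = sum_{n>=2} n(n-1) a_n x^(n-2).
Substitute into P(x) y'' + Q(x) y' + R(x) y = 0 with P(x) = 1, Q(x) = 1, R(x) = x - 1, and match powers of x.
Initial conditions: a_0 = -1, a_1 = -1.
Setting the coefficient of each power of x to zero and solving order by order (substituting the coefficients already found):
  x^0: 2 a_2 + a_1 - a_0 = 0  ->  2 a_2 = -a_1 + a_0 = 0  ->  a_2 = 0
  x^1: 6 a_3 + 2 a_2 - a_1 + a_0 = 0  ->  6 a_3 = -2 a_2 + a_1 - a_0 = 0  ->  a_3 = 0
  x^2: 12 a_4 + 3 a_3 - a_2 + a_1 = 0  ->  12 a_4 = -3 a_3 + a_2 - a_1 = 1  ->  a_4 = 1/12
  x^3: 20 a_5 + 4 a_4 - a_3 + a_2 = 0  ->  20 a_5 = -4 a_4 + a_3 - a_2 = -1/3  ->  a_5 = -1/60
Truncated series: y(x) = -1 - x + (1/12) x^4 - (1/60) x^5 + O(x^6).

a_0 = -1; a_1 = -1; a_2 = 0; a_3 = 0; a_4 = 1/12; a_5 = -1/60


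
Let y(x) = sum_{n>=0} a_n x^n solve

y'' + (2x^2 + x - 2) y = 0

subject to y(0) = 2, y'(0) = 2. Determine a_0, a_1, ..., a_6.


Ansatz: y(x) = sum_{n>=0} a_n x^n, so y'(x) = sum_{n>=1} n a_n x^(n-1) and y''(x) = sum_{n>=2} n(n-1) a_n x^(n-2).
Substitute into P(x) y'' + Q(x) y' + R(x) y = 0 with P(x) = 1, Q(x) = 0, R(x) = 2x^2 + x - 2, and match powers of x.
Initial conditions: a_0 = 2, a_1 = 2.
Setting the coefficient of each power of x to zero and solving order by order (substituting the coefficients already found):
  x^0: 2 a_2 - 2 a_0 = 0  ->  2 a_2 = 2 a_0 = 4  ->  a_2 = 2
  x^1: 6 a_3 - 2 a_1 + a_0 = 0  ->  6 a_3 = 2 a_1 - a_0 = 2  ->  a_3 = 1/3
  x^2: 12 a_4 - 2 a_2 + a_1 + 2 a_0 = 0  ->  12 a_4 = 2 a_2 - a_1 - 2 a_0 = -2  ->  a_4 = -1/6
  x^3: 20 a_5 - 2 a_3 + a_2 + 2 a_1 = 0  ->  20 a_5 = 2 a_3 - a_2 - 2 a_1 = -16/3  ->  a_5 = -4/15
  x^4: 30 a_6 - 2 a_4 + a_3 + 2 a_2 = 0  ->  30 a_6 = 2 a_4 - a_3 - 2 a_2 = -14/3  ->  a_6 = -7/45
Truncated series: y(x) = 2 + 2 x + 2 x^2 + (1/3) x^3 - (1/6) x^4 - (4/15) x^5 - (7/45) x^6 + O(x^7).

a_0 = 2; a_1 = 2; a_2 = 2; a_3 = 1/3; a_4 = -1/6; a_5 = -4/15; a_6 = -7/45


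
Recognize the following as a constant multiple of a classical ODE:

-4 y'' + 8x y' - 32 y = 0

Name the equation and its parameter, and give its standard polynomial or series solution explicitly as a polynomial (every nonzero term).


All three coefficients share the factor -4; dividing through by -4 gives  y'' - 2x y' + 8 y = 0.
This matches the Hermite equation y'' - 2x y' + 2n y = 0 with 2n = 8, so n = 4; the polynomial solution is H_4(x).
With y = sum_k a_k x^k, matching x^k gives (k+2)(k+1) a_{k+2} = 2(k - n) a_k = 2(k - 4) a_k. The right side vanishes at k = 4, so the series with the parity of 4 terminates at degree 4.
Standard normalization: leading coefficient of H_n is 2^n, so a_4 = 2^4 = 16. Work downward with a_k = (k+1)(k+2) a_{k+2} / (2(k - n)):
  a_2 = (3)(4)(16) / (2(2 - 4)) = 192/(-4) = -48
  a_0 = (1)(2)(-48) / (2(0 - 4)) = -96/(-8) = 12
Hence H_4(x) = 16 x^4 - 48 x^2 + 12.

H_4(x); series = 16 x^4 - 48 x^2 + 12


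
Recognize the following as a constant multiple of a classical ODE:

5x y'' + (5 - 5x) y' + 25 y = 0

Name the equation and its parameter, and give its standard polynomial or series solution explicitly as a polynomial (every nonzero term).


All three coefficients share the factor 5; dividing through by 5 gives  x y'' + (1 - x) y' + 5 y = 0.
This matches the Laguerre equation x y'' + (1 - x) y' + n y = 0 with n = 5; the polynomial solution is L_5(x).
With y = sum_k a_k x^k, matching x^k gives (k+1)k a_{k+1} + (k+1) a_{k+1} - k a_k + n a_k = 0, i.e. (k+1)^2 a_{k+1} = (k - n) a_k = (k - 5) a_k. The right side vanishes at k = 5, so the series terminates at degree 5.
Standard normalization L_n(0) = 1 gives a_0 = 1. Work upward with a_{k+1} = (k - 5) a_k / (k+1)^2:
  a_1 = (0 - 5)(1) / 1^2 = -5/1 = -5
  a_2 = (1 - 5)(-5) / 2^2 = 20/4 = 5
  a_3 = (2 - 5)(5) / 3^2 = -15/9 = -5/3
  a_4 = (3 - 5)(-5/3) / 4^2 = (10/3)/16 = 5/24
  a_5 = (4 - 5)(5/24) / 5^2 = (-5/24)/25 = -1/120
Hence L_5(x) = -x^5/120 + 5 x^4/24 - 5 x^3/3 + 5 x^2 - 5 x + 1.

L_5(x); series = -x^5/120 + 5 x^4/24 - 5 x^3/3 + 5 x^2 - 5 x + 1


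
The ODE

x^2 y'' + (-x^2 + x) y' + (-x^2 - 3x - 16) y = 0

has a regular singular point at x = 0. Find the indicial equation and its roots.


Divide by x^2 to reach normal form y'' + P_1(x) y' + P_2(x) y = 0 with P_1(x) = -1 + 1/x and P_2(x) = -1 - 3/x - 16/x^2.
x = 0 is a singular point because the y'-coefficient -1 + 1/x has a pole at x = 0 and the y-coefficient -1 - 3/x - 16/x^2 has a pole at x = 0.
It is a regular singular point because x P_1(x) = p(x) = 1 - x and x^2 P_2(x) = q(x) = -x^2 - 3x - 16 are polynomials, hence analytic at x = 0.
p(0) = 1,  q(0) = -16.
Indicial equation: r(r-1) + p(0) r + q(0) = 0, i.e. r^2 + (p(0) - 1) r + q(0) = 0, i.e. r^2 - 16 = 0.
Discriminant: (0)^2 - 4(-16) = 64, so r = (0 ± 8)/2.
Solving: r_1 = 4, r_2 = -4.

indicial: r^2 - 16 = 0; roots r_1 = 4, r_2 = -4


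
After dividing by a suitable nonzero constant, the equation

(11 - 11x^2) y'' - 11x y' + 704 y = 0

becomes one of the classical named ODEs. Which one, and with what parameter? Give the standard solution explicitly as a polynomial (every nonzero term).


All three coefficients share the factor 11; dividing through by 11 gives  (1 - x^2) y'' - x y' + 64 y = 0.
This matches the Chebyshev equation (1 - x^2) y'' - x y' + n^2 y = 0 (note the -x y' term, not -2x y') with n^2 = 64, so n = 8; the polynomial solution is T_8(x).
With y = sum_k a_k x^k, matching x^k gives (k+2)(k+1) a_{k+2} = (k^2 - n^2) a_k = (k - 8)(k + 8) a_k. The right side vanishes at k = 8, so the series with the parity of 8 terminates at degree 8.
Standard normalization: leading coefficient of T_n is 2^(n-1), so a_8 = 2^7 = 128. Work downward with a_k = (k+1)(k+2) a_{k+2} / ((k - 8)(k + 8)):
  a_6 = (7)(8)(128) / ((6 - 8)(6 + 8)) = 7168/(-28) = -256
  a_4 = (5)(6)(-256) / ((4 - 8)(4 + 8)) = -7680/(-48) = 160
  a_2 = (3)(4)(160) / ((2 - 8)(2 + 8)) = 1920/(-60) = -32
  a_0 = (1)(2)(-32) / ((0 - 8)(0 + 8)) = -64/(-64) = 1
Hence T_8(x) = 128 x^8 - 256 x^6 + 160 x^4 - 32 x^2 + 1.

T_8(x); series = 128 x^8 - 256 x^6 + 160 x^4 - 32 x^2 + 1


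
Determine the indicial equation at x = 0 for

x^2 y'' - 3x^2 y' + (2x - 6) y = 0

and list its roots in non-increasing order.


Divide by x^2 to reach normal form y'' + P_1(x) y' + P_2(x) y = 0 with P_1(x) = -3 and P_2(x) = 2/x - 6/x^2.
x = 0 is a singular point because the y-coefficient 2/x - 6/x^2 has a pole at x = 0.
It is a regular singular point because x P_1(x) = p(x) = -3x and x^2 P_2(x) = q(x) = 2x - 6 are polynomials, hence analytic at x = 0.
p(0) = 0,  q(0) = -6.
Indicial equation: r(r-1) + p(0) r + q(0) = 0, i.e. r^2 + (p(0) - 1) r + q(0) = 0, i.e. r^2 - 1 r - 6 = 0.
Discriminant: (-1)^2 - 4(-6) = 25, so r = (1 ± 5)/2.
Solving: r_1 = 3, r_2 = -2.

indicial: r^2 - 1 r - 6 = 0; roots r_1 = 3, r_2 = -2


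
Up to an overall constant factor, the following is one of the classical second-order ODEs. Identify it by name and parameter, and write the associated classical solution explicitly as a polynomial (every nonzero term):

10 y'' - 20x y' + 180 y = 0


All three coefficients share the factor 10; dividing through by 10 gives  y'' - 2x y' + 18 y = 0.
This matches the Hermite equation y'' - 2x y' + 2n y = 0 with 2n = 18, so n = 9; the polynomial solution is H_9(x).
With y = sum_k a_k x^k, matching x^k gives (k+2)(k+1) a_{k+2} = 2(k - n) a_k = 2(k - 9) a_k. The right side vanishes at k = 9, so the series with the parity of 9 terminates at degree 9.
Standard normalization: leading coefficient of H_n is 2^n, so a_9 = 2^9 = 512. Work downward with a_k = (k+1)(k+2) a_{k+2} / (2(k - n)):
  a_7 = (8)(9)(512) / (2(7 - 9)) = 36864/(-4) = -9216
  a_5 = (6)(7)(-9216) / (2(5 - 9)) = -387072/(-8) = 48384
  a_3 = (4)(5)(48384) / (2(3 - 9)) = 967680/(-12) = -80640
  a_1 = (2)(3)(-80640) / (2(1 - 9)) = -483840/(-16) = 30240
Hence H_9(x) = 512 x^9 - 9216 x^7 + 48384 x^5 - 80640 x^3 + 30240 x.

H_9(x); series = 512 x^9 - 9216 x^7 + 48384 x^5 - 80640 x^3 + 30240 x


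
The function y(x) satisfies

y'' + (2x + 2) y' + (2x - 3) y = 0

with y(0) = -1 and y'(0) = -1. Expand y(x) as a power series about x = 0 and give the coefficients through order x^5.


Ansatz: y(x) = sum_{n>=0} a_n x^n, so y'(x) = sum_{n>=1} n a_n x^(n-1) and y''(x) = sum_{n>=2} n(n-1) a_n x^(n-2).
Substitute into P(x) y'' + Q(x) y' + R(x) y = 0 with P(x) = 1, Q(x) = 2x + 2, R(x) = 2x - 3, and match powers of x.
Initial conditions: a_0 = -1, a_1 = -1.
Setting the coefficient of each power of x to zero and solving order by order (substituting the coefficients already found):
  x^0: 2 a_2 + 2 a_1 - 3 a_0 = 0  ->  2 a_2 = -2 a_1 + 3 a_0 = -1  ->  a_2 = -1/2
  x^1: 6 a_3 + 4 a_2 - a_1 + 2 a_0 = 0  ->  6 a_3 = -4 a_2 + a_1 - 2 a_0 = 3  ->  a_3 = 1/2
  x^2: 12 a_4 + 6 a_3 + a_2 + 2 a_1 = 0  ->  12 a_4 = -6 a_3 - a_2 - 2 a_1 = -1/2  ->  a_4 = -1/24
  x^3: 20 a_5 + 8 a_4 + 3 a_3 + 2 a_2 = 0  ->  20 a_5 = -8 a_4 - 3 a_3 - 2 a_2 = -1/6  ->  a_5 = -1/120
Truncated series: y(x) = -1 - x - (1/2) x^2 + (1/2) x^3 - (1/24) x^4 - (1/120) x^5 + O(x^6).

a_0 = -1; a_1 = -1; a_2 = -1/2; a_3 = 1/2; a_4 = -1/24; a_5 = -1/120


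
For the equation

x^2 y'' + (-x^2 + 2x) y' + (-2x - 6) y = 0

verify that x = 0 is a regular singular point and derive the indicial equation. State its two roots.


Divide by x^2 to reach normal form y'' + P_1(x) y' + P_2(x) y = 0 with P_1(x) = -1 + 2/x and P_2(x) = -2/x - 6/x^2.
x = 0 is a singular point because the y'-coefficient -1 + 2/x has a pole at x = 0 and the y-coefficient -2/x - 6/x^2 has a pole at x = 0.
It is a regular singular point because x P_1(x) = p(x) = 2 - x and x^2 P_2(x) = q(x) = -2x - 6 are polynomials, hence analytic at x = 0.
p(0) = 2,  q(0) = -6.
Indicial equation: r(r-1) + p(0) r + q(0) = 0, i.e. r^2 + (p(0) - 1) r + q(0) = 0, i.e. r^2 + 1 r - 6 = 0.
Discriminant: (1)^2 - 4(-6) = 25, so r = (-1 ± 5)/2.
Solving: r_1 = 2, r_2 = -3.

indicial: r^2 + 1 r - 6 = 0; roots r_1 = 2, r_2 = -3


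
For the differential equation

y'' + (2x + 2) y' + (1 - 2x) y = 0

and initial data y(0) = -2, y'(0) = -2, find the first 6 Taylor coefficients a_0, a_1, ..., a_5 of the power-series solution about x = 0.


Ansatz: y(x) = sum_{n>=0} a_n x^n, so y'(x) = sum_{n>=1} n a_n x^(n-1) and y''(x) = sum_{n>=2} n(n-1) a_n x^(n-2).
Substitute into P(x) y'' + Q(x) y' + R(x) y = 0 with P(x) = 1, Q(x) = 2x + 2, R(x) = 1 - 2x, and match powers of x.
Initial conditions: a_0 = -2, a_1 = -2.
Setting the coefficient of each power of x to zero and solving order by order (substituting the coefficients already found):
  x^0: 2 a_2 + 2 a_1 + a_0 = 0  ->  2 a_2 = -2 a_1 - a_0 = 6  ->  a_2 = 3
  x^1: 6 a_3 + 4 a_2 + 3 a_1 - 2 a_0 = 0  ->  6 a_3 = -4 a_2 - 3 a_1 + 2 a_0 = -10  ->  a_3 = -5/3
  x^2: 12 a_4 + 6 a_3 + 5 a_2 - 2 a_1 = 0  ->  12 a_4 = -6 a_3 - 5 a_2 + 2 a_1 = -9  ->  a_4 = -3/4
  x^3: 20 a_5 + 8 a_4 + 7 a_3 - 2 a_2 = 0  ->  20 a_5 = -8 a_4 - 7 a_3 + 2 a_2 = 71/3  ->  a_5 = 71/60
Truncated series: y(x) = -2 - 2 x + 3 x^2 - (5/3) x^3 - (3/4) x^4 + (71/60) x^5 + O(x^6).

a_0 = -2; a_1 = -2; a_2 = 3; a_3 = -5/3; a_4 = -3/4; a_5 = 71/60


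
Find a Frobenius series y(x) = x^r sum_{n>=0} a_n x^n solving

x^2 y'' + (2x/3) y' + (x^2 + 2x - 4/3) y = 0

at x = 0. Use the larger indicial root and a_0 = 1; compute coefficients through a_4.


Write in Frobenius form y'' + (p(x)/x) y' + (q(x)/x^2) y = 0:
  p(x) = 2/3,  q(x) = x^2 + 2x - 4/3.
Indicial equation: r(r-1) + (2/3) r + (-4/3) = 0 -> roots r_1 = 4/3, r_2 = -1.
Take r = r_1 = 4/3. Let y(x) = x^r sum_{n>=0} a_n x^n with a_0 = 1.
Substitute y = x^r sum a_n x^n and match x^{r+n}. The recurrence is
  D(n) a_n + 2 a_{n-1} + 1 a_{n-2} = 0,  where D(n) = (r+n)(r+n-1) + (2/3)(r+n) + (-4/3).
  a_n = [-2 a_{n-1} - 1 a_{n-2}] / D(n).
Since the indicial polynomial factors as (r - r_1)(r - r_2), D(n) = (r_1 + n - r_1)(r_1 + n - r_2) = n(n + 7/3).
Evaluating step by step (a_0 = 1):
  n = 1: D(1) = 1(1 + 7/3) = 10/3; numerator = -2(1) = -2; a_1 = (-2)/(10/3) = -3/5
  n = 2: D(2) = 2(2 + 7/3) = 26/3; numerator = -2(-3/5) - 1(1) = 1/5; a_2 = (1/5)/(26/3) = 3/130
  n = 3: D(3) = 3(3 + 7/3) = 16; numerator = -2(3/130) - 1(-3/5) = 36/65; a_3 = (36/65)/(16) = 9/260
  n = 4: D(4) = 4(4 + 7/3) = 76/3; numerator = -2(9/260) - 1(3/130) = -6/65; a_4 = (-6/65)/(76/3) = -9/2470

r = 4/3; a_0 = 1; a_1 = -3/5; a_2 = 3/130; a_3 = 9/260; a_4 = -9/2470


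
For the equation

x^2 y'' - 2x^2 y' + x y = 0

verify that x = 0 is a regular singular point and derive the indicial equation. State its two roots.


Divide by x^2 to reach normal form y'' + P_1(x) y' + P_2(x) y = 0 with P_1(x) = -2 and P_2(x) = 1/x.
x = 0 is a singular point because the y-coefficient 1/x has a pole at x = 0.
It is a regular singular point because x P_1(x) = p(x) = -2x and x^2 P_2(x) = q(x) = x are polynomials, hence analytic at x = 0.
p(0) = 0,  q(0) = 0.
Indicial equation: r(r-1) + p(0) r + q(0) = 0, i.e. r^2 + (p(0) - 1) r + q(0) = 0, i.e. r^2 - 1 r = 0.
Discriminant: (-1)^2 - 4(0) = 1, so r = (1 ± 1)/2.
Solving: r_1 = 1, r_2 = 0.

indicial: r^2 - 1 r = 0; roots r_1 = 1, r_2 = 0


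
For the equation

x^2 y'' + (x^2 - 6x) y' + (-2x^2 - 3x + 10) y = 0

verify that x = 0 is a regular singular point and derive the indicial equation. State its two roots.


Divide by x^2 to reach normal form y'' + P_1(x) y' + P_2(x) y = 0 with P_1(x) = 1 - 6/x and P_2(x) = -2 - 3/x + 10/x^2.
x = 0 is a singular point because the y'-coefficient 1 - 6/x has a pole at x = 0 and the y-coefficient -2 - 3/x + 10/x^2 has a pole at x = 0.
It is a regular singular point because x P_1(x) = p(x) = x - 6 and x^2 P_2(x) = q(x) = -2x^2 - 3x + 10 are polynomials, hence analytic at x = 0.
p(0) = -6,  q(0) = 10.
Indicial equation: r(r-1) + p(0) r + q(0) = 0, i.e. r^2 + (p(0) - 1) r + q(0) = 0, i.e. r^2 - 7 r + 10 = 0.
Discriminant: (-7)^2 - 4(10) = 9, so r = (7 ± 3)/2.
Solving: r_1 = 5, r_2 = 2.

indicial: r^2 - 7 r + 10 = 0; roots r_1 = 5, r_2 = 2


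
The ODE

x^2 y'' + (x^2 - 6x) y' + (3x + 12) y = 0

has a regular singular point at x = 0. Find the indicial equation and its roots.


Divide by x^2 to reach normal form y'' + P_1(x) y' + P_2(x) y = 0 with P_1(x) = 1 - 6/x and P_2(x) = 3/x + 12/x^2.
x = 0 is a singular point because the y'-coefficient 1 - 6/x has a pole at x = 0 and the y-coefficient 3/x + 12/x^2 has a pole at x = 0.
It is a regular singular point because x P_1(x) = p(x) = x - 6 and x^2 P_2(x) = q(x) = 3x + 12 are polynomials, hence analytic at x = 0.
p(0) = -6,  q(0) = 12.
Indicial equation: r(r-1) + p(0) r + q(0) = 0, i.e. r^2 + (p(0) - 1) r + q(0) = 0, i.e. r^2 - 7 r + 12 = 0.
Discriminant: (-7)^2 - 4(12) = 1, so r = (7 ± 1)/2.
Solving: r_1 = 4, r_2 = 3.

indicial: r^2 - 7 r + 12 = 0; roots r_1 = 4, r_2 = 3


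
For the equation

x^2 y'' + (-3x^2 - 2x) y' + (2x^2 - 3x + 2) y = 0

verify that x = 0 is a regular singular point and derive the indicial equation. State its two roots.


Divide by x^2 to reach normal form y'' + P_1(x) y' + P_2(x) y = 0 with P_1(x) = -3 - 2/x and P_2(x) = 2 - 3/x + 2/x^2.
x = 0 is a singular point because the y'-coefficient -3 - 2/x has a pole at x = 0 and the y-coefficient 2 - 3/x + 2/x^2 has a pole at x = 0.
It is a regular singular point because x P_1(x) = p(x) = -3x - 2 and x^2 P_2(x) = q(x) = 2x^2 - 3x + 2 are polynomials, hence analytic at x = 0.
p(0) = -2,  q(0) = 2.
Indicial equation: r(r-1) + p(0) r + q(0) = 0, i.e. r^2 + (p(0) - 1) r + q(0) = 0, i.e. r^2 - 3 r + 2 = 0.
Discriminant: (-3)^2 - 4(2) = 1, so r = (3 ± 1)/2.
Solving: r_1 = 2, r_2 = 1.

indicial: r^2 - 3 r + 2 = 0; roots r_1 = 2, r_2 = 1


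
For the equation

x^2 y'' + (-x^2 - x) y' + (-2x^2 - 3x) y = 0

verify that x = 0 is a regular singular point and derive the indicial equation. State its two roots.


Divide by x^2 to reach normal form y'' + P_1(x) y' + P_2(x) y = 0 with P_1(x) = -1 - 1/x and P_2(x) = -2 - 3/x.
x = 0 is a singular point because the y'-coefficient -1 - 1/x has a pole at x = 0 and the y-coefficient -2 - 3/x has a pole at x = 0.
It is a regular singular point because x P_1(x) = p(x) = -x - 1 and x^2 P_2(x) = q(x) = -2x^2 - 3x are polynomials, hence analytic at x = 0.
p(0) = -1,  q(0) = 0.
Indicial equation: r(r-1) + p(0) r + q(0) = 0, i.e. r^2 + (p(0) - 1) r + q(0) = 0, i.e. r^2 - 2 r = 0.
Discriminant: (-2)^2 - 4(0) = 4, so r = (2 ± 2)/2.
Solving: r_1 = 2, r_2 = 0.

indicial: r^2 - 2 r = 0; roots r_1 = 2, r_2 = 0


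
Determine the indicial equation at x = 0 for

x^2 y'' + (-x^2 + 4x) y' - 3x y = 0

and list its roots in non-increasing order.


Divide by x^2 to reach normal form y'' + P_1(x) y' + P_2(x) y = 0 with P_1(x) = -1 + 4/x and P_2(x) = -3/x.
x = 0 is a singular point because the y'-coefficient -1 + 4/x has a pole at x = 0 and the y-coefficient -3/x has a pole at x = 0.
It is a regular singular point because x P_1(x) = p(x) = 4 - x and x^2 P_2(x) = q(x) = -3x are polynomials, hence analytic at x = 0.
p(0) = 4,  q(0) = 0.
Indicial equation: r(r-1) + p(0) r + q(0) = 0, i.e. r^2 + (p(0) - 1) r + q(0) = 0, i.e. r^2 + 3 r = 0.
Discriminant: (3)^2 - 4(0) = 9, so r = (-3 ± 3)/2.
Solving: r_1 = 0, r_2 = -3.

indicial: r^2 + 3 r = 0; roots r_1 = 0, r_2 = -3


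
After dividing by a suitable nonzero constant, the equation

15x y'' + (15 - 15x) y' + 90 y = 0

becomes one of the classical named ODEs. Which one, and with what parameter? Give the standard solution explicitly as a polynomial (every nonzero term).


All three coefficients share the factor 15; dividing through by 15 gives  x y'' + (1 - x) y' + 6 y = 0.
This matches the Laguerre equation x y'' + (1 - x) y' + n y = 0 with n = 6; the polynomial solution is L_6(x).
With y = sum_k a_k x^k, matching x^k gives (k+1)k a_{k+1} + (k+1) a_{k+1} - k a_k + n a_k = 0, i.e. (k+1)^2 a_{k+1} = (k - n) a_k = (k - 6) a_k. The right side vanishes at k = 6, so the series terminates at degree 6.
Standard normalization L_n(0) = 1 gives a_0 = 1. Work upward with a_{k+1} = (k - 6) a_k / (k+1)^2:
  a_1 = (0 - 6)(1) / 1^2 = -6/1 = -6
  a_2 = (1 - 6)(-6) / 2^2 = 30/4 = 15/2
  a_3 = (2 - 6)(15/2) / 3^2 = -30/9 = -10/3
  a_4 = (3 - 6)(-10/3) / 4^2 = 10/16 = 5/8
  a_5 = (4 - 6)(5/8) / 5^2 = (-5/4)/25 = -1/20
  a_6 = (5 - 6)(-1/20) / 6^2 = (1/20)/36 = 1/720
Hence L_6(x) = x^6/720 - x^5/20 + 5 x^4/8 - 10 x^3/3 + 15 x^2/2 - 6 x + 1.

L_6(x); series = x^6/720 - x^5/20 + 5 x^4/8 - 10 x^3/3 + 15 x^2/2 - 6 x + 1


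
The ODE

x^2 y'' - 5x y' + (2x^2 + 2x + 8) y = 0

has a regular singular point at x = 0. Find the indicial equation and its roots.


Divide by x^2 to reach normal form y'' + P_1(x) y' + P_2(x) y = 0 with P_1(x) = -5/x and P_2(x) = 2 + 2/x + 8/x^2.
x = 0 is a singular point because the y'-coefficient -5/x has a pole at x = 0 and the y-coefficient 2 + 2/x + 8/x^2 has a pole at x = 0.
It is a regular singular point because x P_1(x) = p(x) = -5 and x^2 P_2(x) = q(x) = 2x^2 + 2x + 8 are polynomials, hence analytic at x = 0.
p(0) = -5,  q(0) = 8.
Indicial equation: r(r-1) + p(0) r + q(0) = 0, i.e. r^2 + (p(0) - 1) r + q(0) = 0, i.e. r^2 - 6 r + 8 = 0.
Discriminant: (-6)^2 - 4(8) = 4, so r = (6 ± 2)/2.
Solving: r_1 = 4, r_2 = 2.

indicial: r^2 - 6 r + 8 = 0; roots r_1 = 4, r_2 = 2


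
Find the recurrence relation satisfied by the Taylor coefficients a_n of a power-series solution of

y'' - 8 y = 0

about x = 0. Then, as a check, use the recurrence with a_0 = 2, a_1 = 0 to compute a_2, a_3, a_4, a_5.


Substitute y = sum_n a_n x^n into y'' + (const) y = 0.
y''(x) = sum_{n>=0} (n+2)(n+1) a_{n+2} x^n.
The ODE becomes sum_n [(n+2)(n+1) a_{n+2} - 8 a_n] x^n = 0.
Setting each coefficient to zero gives the recurrence:
  (n+2)(n+1) a_{n+2} - 8 a_n = 0,
  a_{n+2} = 8 / ((n+1)(n+2)) a_n.

Check with a_0 = 2, a_1 = 0 (apply the recurrence for n = 0, 1, 2, 3): a_0 = 2, a_1 = 0, a_2 = 8, a_3 = 0, a_4 = 16/3, a_5 = 0.

a_{n+2} = 8/((n+1)(n+2)) * a_n; check: a_0 = 2, a_1 = 0, a_2 = 8, a_3 = 0, a_4 = 16/3, a_5 = 0


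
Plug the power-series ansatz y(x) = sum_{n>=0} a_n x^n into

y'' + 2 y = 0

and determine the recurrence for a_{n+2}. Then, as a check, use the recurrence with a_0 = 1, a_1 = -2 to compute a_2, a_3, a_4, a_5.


Substitute y = sum_n a_n x^n into y'' + (const) y = 0.
y''(x) = sum_{n>=0} (n+2)(n+1) a_{n+2} x^n.
The ODE becomes sum_n [(n+2)(n+1) a_{n+2} + 2 a_n] x^n = 0.
Setting each coefficient to zero gives the recurrence:
  (n+2)(n+1) a_{n+2} + 2 a_n = 0,
  a_{n+2} = -2 / ((n+1)(n+2)) a_n.

Check with a_0 = 1, a_1 = -2 (apply the recurrence for n = 0, 1, 2, 3): a_0 = 1, a_1 = -2, a_2 = -1, a_3 = 2/3, a_4 = 1/6, a_5 = -1/15.

a_{n+2} = -2/((n+1)(n+2)) * a_n; check: a_0 = 1, a_1 = -2, a_2 = -1, a_3 = 2/3, a_4 = 1/6, a_5 = -1/15


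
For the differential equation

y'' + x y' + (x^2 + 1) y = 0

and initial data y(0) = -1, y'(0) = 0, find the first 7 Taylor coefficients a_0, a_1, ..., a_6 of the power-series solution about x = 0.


Ansatz: y(x) = sum_{n>=0} a_n x^n, so y'(x) = sum_{n>=1} n a_n x^(n-1) and y''(x) = sum_{n>=2} n(n-1) a_n x^(n-2).
Substitute into P(x) y'' + Q(x) y' + R(x) y = 0 with P(x) = 1, Q(x) = x, R(x) = x^2 + 1, and match powers of x.
Initial conditions: a_0 = -1, a_1 = 0.
Setting the coefficient of each power of x to zero and solving order by order (substituting the coefficients already found):
  x^0: 2 a_2 + a_0 = 0  ->  2 a_2 = -a_0 = 1  ->  a_2 = 1/2
  x^1: 6 a_3 + 2 a_1 = 0  ->  6 a_3 = -2 a_1 = 0  ->  a_3 = 0
  x^2: 12 a_4 + 3 a_2 + a_0 = 0  ->  12 a_4 = -3 a_2 - a_0 = -1/2  ->  a_4 = -1/24
  x^3: 20 a_5 + 4 a_3 + a_1 = 0  ->  20 a_5 = -4 a_3 - a_1 = 0  ->  a_5 = 0
  x^4: 30 a_6 + 5 a_4 + a_2 = 0  ->  30 a_6 = -5 a_4 - a_2 = -7/24  ->  a_6 = -7/720
Truncated series: y(x) = -1 + (1/2) x^2 - (1/24) x^4 - (7/720) x^6 + O(x^7).

a_0 = -1; a_1 = 0; a_2 = 1/2; a_3 = 0; a_4 = -1/24; a_5 = 0; a_6 = -7/720


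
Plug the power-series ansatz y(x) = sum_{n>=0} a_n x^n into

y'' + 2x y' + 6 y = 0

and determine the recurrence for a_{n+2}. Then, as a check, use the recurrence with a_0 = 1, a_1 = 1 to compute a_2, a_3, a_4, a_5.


Substitute y = sum_n a_n x^n.
y''(x) has coefficient (n+2)(n+1) a_{n+2} at x^n;
2 x y'(x) has coefficient 2 n a_n at x^n (shift);
6 y(x) has coefficient 6 a_n at x^n.
Matching x^n: (n+2)(n+1) a_{n+2} + (2n + 6) a_n = 0.
Thus a_{n+2} = (-2n - 6) / ((n+1)(n+2)) * a_n.

Check with a_0 = 1, a_1 = 1 (apply the recurrence for n = 0, 1, 2, 3): a_0 = 1, a_1 = 1, a_2 = -3, a_3 = -4/3, a_4 = 5/2, a_5 = 4/5.

a_(n+2) = (-2n - 6) / ((n+1)(n+2)) * a_n; check: a_0 = 1, a_1 = 1, a_2 = -3, a_3 = -4/3, a_4 = 5/2, a_5 = 4/5


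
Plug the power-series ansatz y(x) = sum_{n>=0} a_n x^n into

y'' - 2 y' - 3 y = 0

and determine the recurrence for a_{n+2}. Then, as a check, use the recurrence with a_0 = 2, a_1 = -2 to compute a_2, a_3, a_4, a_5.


Substitute y = sum_n a_n x^n.
y''(x) has coefficient (n+2)(n+1) a_{n+2} at x^n;
-2 y'(x) has coefficient -2 (n+1) a_{n+1} at x^n;
-3 y(x) has coefficient -3 a_n at x^n.
Matching x^n: (n+2)(n+1) a_{n+2} - 2 (n+1) a_{n+1} - 3 a_n = 0.
Thus a_{n+2} = [2 (n+1) a_{n+1} + 3 a_n] / ((n+1)(n+2)).

Check with a_0 = 2, a_1 = -2 (apply the recurrence for n = 0, 1, 2, 3): a_0 = 2, a_1 = -2, a_2 = 1, a_3 = -1/3, a_4 = 1/12, a_5 = -1/60.

a_(n+2) = [2 (n+1) a_(n+1) + 3 a_n] / ((n+1)(n+2)); check: a_0 = 2, a_1 = -2, a_2 = 1, a_3 = -1/3, a_4 = 1/12, a_5 = -1/60


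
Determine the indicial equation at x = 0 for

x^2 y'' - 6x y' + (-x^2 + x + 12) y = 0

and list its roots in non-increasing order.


Divide by x^2 to reach normal form y'' + P_1(x) y' + P_2(x) y = 0 with P_1(x) = -6/x and P_2(x) = -1 + 1/x + 12/x^2.
x = 0 is a singular point because the y'-coefficient -6/x has a pole at x = 0 and the y-coefficient -1 + 1/x + 12/x^2 has a pole at x = 0.
It is a regular singular point because x P_1(x) = p(x) = -6 and x^2 P_2(x) = q(x) = -x^2 + x + 12 are polynomials, hence analytic at x = 0.
p(0) = -6,  q(0) = 12.
Indicial equation: r(r-1) + p(0) r + q(0) = 0, i.e. r^2 + (p(0) - 1) r + q(0) = 0, i.e. r^2 - 7 r + 12 = 0.
Discriminant: (-7)^2 - 4(12) = 1, so r = (7 ± 1)/2.
Solving: r_1 = 4, r_2 = 3.

indicial: r^2 - 7 r + 12 = 0; roots r_1 = 4, r_2 = 3


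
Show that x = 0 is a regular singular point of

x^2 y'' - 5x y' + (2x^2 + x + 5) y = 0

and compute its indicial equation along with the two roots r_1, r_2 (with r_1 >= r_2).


Divide by x^2 to reach normal form y'' + P_1(x) y' + P_2(x) y = 0 with P_1(x) = -5/x and P_2(x) = 2 + 1/x + 5/x^2.
x = 0 is a singular point because the y'-coefficient -5/x has a pole at x = 0 and the y-coefficient 2 + 1/x + 5/x^2 has a pole at x = 0.
It is a regular singular point because x P_1(x) = p(x) = -5 and x^2 P_2(x) = q(x) = 2x^2 + x + 5 are polynomials, hence analytic at x = 0.
p(0) = -5,  q(0) = 5.
Indicial equation: r(r-1) + p(0) r + q(0) = 0, i.e. r^2 + (p(0) - 1) r + q(0) = 0, i.e. r^2 - 6 r + 5 = 0.
Discriminant: (-6)^2 - 4(5) = 16, so r = (6 ± 4)/2.
Solving: r_1 = 5, r_2 = 1.

indicial: r^2 - 6 r + 5 = 0; roots r_1 = 5, r_2 = 1


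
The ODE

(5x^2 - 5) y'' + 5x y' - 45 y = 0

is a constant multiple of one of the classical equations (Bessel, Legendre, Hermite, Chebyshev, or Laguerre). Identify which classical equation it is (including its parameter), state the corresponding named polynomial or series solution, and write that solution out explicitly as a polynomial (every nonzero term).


All three coefficients share the factor -5; dividing through by -5 gives  (1 - x^2) y'' - x y' + 9 y = 0.
This matches the Chebyshev equation (1 - x^2) y'' - x y' + n^2 y = 0 (note the -x y' term, not -2x y') with n^2 = 9, so n = 3; the polynomial solution is T_3(x).
With y = sum_k a_k x^k, matching x^k gives (k+2)(k+1) a_{k+2} = (k^2 - n^2) a_k = (k - 3)(k + 3) a_k. The right side vanishes at k = 3, so the series with the parity of 3 terminates at degree 3.
Standard normalization: leading coefficient of T_n is 2^(n-1), so a_3 = 2^2 = 4. Work downward with a_k = (k+1)(k+2) a_{k+2} / ((k - 3)(k + 3)):
  a_1 = (2)(3)(4) / ((1 - 3)(1 + 3)) = 24/(-8) = -3
Hence T_3(x) = 4 x^3 - 3 x.

T_3(x); series = 4 x^3 - 3 x


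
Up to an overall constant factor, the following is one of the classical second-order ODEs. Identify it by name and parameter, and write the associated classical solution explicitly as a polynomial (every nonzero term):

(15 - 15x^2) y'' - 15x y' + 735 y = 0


All three coefficients share the factor 15; dividing through by 15 gives  (1 - x^2) y'' - x y' + 49 y = 0.
This matches the Chebyshev equation (1 - x^2) y'' - x y' + n^2 y = 0 (note the -x y' term, not -2x y') with n^2 = 49, so n = 7; the polynomial solution is T_7(x).
With y = sum_k a_k x^k, matching x^k gives (k+2)(k+1) a_{k+2} = (k^2 - n^2) a_k = (k - 7)(k + 7) a_k. The right side vanishes at k = 7, so the series with the parity of 7 terminates at degree 7.
Standard normalization: leading coefficient of T_n is 2^(n-1), so a_7 = 2^6 = 64. Work downward with a_k = (k+1)(k+2) a_{k+2} / ((k - 7)(k + 7)):
  a_5 = (6)(7)(64) / ((5 - 7)(5 + 7)) = 2688/(-24) = -112
  a_3 = (4)(5)(-112) / ((3 - 7)(3 + 7)) = -2240/(-40) = 56
  a_1 = (2)(3)(56) / ((1 - 7)(1 + 7)) = 336/(-48) = -7
Hence T_7(x) = 64 x^7 - 112 x^5 + 56 x^3 - 7 x.

T_7(x); series = 64 x^7 - 112 x^5 + 56 x^3 - 7 x


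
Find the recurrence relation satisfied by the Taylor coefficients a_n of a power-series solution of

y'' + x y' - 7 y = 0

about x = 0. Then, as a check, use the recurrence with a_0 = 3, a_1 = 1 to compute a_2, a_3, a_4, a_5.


Substitute y = sum_n a_n x^n.
y''(x) has coefficient (n+2)(n+1) a_{n+2} at x^n;
x y'(x) has coefficient n a_n at x^n (shift);
-7 y(x) has coefficient -7 a_n at x^n.
Matching x^n: (n+2)(n+1) a_{n+2} + (n - 7) a_n = 0.
Thus a_{n+2} = (-n + 7) / ((n+1)(n+2)) * a_n.

Check with a_0 = 3, a_1 = 1 (apply the recurrence for n = 0, 1, 2, 3): a_0 = 3, a_1 = 1, a_2 = 21/2, a_3 = 1, a_4 = 35/8, a_5 = 1/5.

a_(n+2) = (-n + 7) / ((n+1)(n+2)) * a_n; check: a_0 = 3, a_1 = 1, a_2 = 21/2, a_3 = 1, a_4 = 35/8, a_5 = 1/5


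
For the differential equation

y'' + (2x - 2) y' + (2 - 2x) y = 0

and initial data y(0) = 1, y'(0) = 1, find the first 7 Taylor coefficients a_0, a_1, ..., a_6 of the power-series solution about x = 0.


Ansatz: y(x) = sum_{n>=0} a_n x^n, so y'(x) = sum_{n>=1} n a_n x^(n-1) and y''(x) = sum_{n>=2} n(n-1) a_n x^(n-2).
Substitute into P(x) y'' + Q(x) y' + R(x) y = 0 with P(x) = 1, Q(x) = 2x - 2, R(x) = 2 - 2x, and match powers of x.
Initial conditions: a_0 = 1, a_1 = 1.
Setting the coefficient of each power of x to zero and solving order by order (substituting the coefficients already found):
  x^0: 2 a_2 - 2 a_1 + 2 a_0 = 0  ->  2 a_2 = 2 a_1 - 2 a_0 = 0  ->  a_2 = 0
  x^1: 6 a_3 - 4 a_2 + 4 a_1 - 2 a_0 = 0  ->  6 a_3 = 4 a_2 - 4 a_1 + 2 a_0 = -2  ->  a_3 = -1/3
  x^2: 12 a_4 - 6 a_3 + 6 a_2 - 2 a_1 = 0  ->  12 a_4 = 6 a_3 - 6 a_2 + 2 a_1 = 0  ->  a_4 = 0
  x^3: 20 a_5 - 8 a_4 + 8 a_3 - 2 a_2 = 0  ->  20 a_5 = 8 a_4 - 8 a_3 + 2 a_2 = 8/3  ->  a_5 = 2/15
  x^4: 30 a_6 - 10 a_5 + 10 a_4 - 2 a_3 = 0  ->  30 a_6 = 10 a_5 - 10 a_4 + 2 a_3 = 2/3  ->  a_6 = 1/45
Truncated series: y(x) = 1 + x - (1/3) x^3 + (2/15) x^5 + (1/45) x^6 + O(x^7).

a_0 = 1; a_1 = 1; a_2 = 0; a_3 = -1/3; a_4 = 0; a_5 = 2/15; a_6 = 1/45


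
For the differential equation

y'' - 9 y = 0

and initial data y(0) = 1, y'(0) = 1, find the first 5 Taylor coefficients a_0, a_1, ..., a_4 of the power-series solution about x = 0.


Ansatz: y(x) = sum_{n>=0} a_n x^n, so y'(x) = sum_{n>=1} n a_n x^(n-1) and y''(x) = sum_{n>=2} n(n-1) a_n x^(n-2).
Substitute into P(x) y'' + Q(x) y' + R(x) y = 0 with P(x) = 1, Q(x) = 0, R(x) = -9, and match powers of x.
Initial conditions: a_0 = 1, a_1 = 1.
Setting the coefficient of each power of x to zero and solving order by order (substituting the coefficients already found):
  x^0: 2 a_2 - 9 a_0 = 0  ->  2 a_2 = 9 a_0 = 9  ->  a_2 = 9/2
  x^1: 6 a_3 - 9 a_1 = 0  ->  6 a_3 = 9 a_1 = 9  ->  a_3 = 3/2
  x^2: 12 a_4 - 9 a_2 = 0  ->  12 a_4 = 9 a_2 = 81/2  ->  a_4 = 27/8
Truncated series: y(x) = 1 + x + (9/2) x^2 + (3/2) x^3 + (27/8) x^4 + O(x^5).

a_0 = 1; a_1 = 1; a_2 = 9/2; a_3 = 3/2; a_4 = 27/8


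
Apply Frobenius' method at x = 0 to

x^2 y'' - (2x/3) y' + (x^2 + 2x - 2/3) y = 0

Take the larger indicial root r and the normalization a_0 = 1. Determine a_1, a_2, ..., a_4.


Write in Frobenius form y'' + (p(x)/x) y' + (q(x)/x^2) y = 0:
  p(x) = -2/3,  q(x) = x^2 + 2x - 2/3.
Indicial equation: r(r-1) + (-2/3) r + (-2/3) = 0 -> roots r_1 = 2, r_2 = -1/3.
Take r = r_1 = 2. Let y(x) = x^r sum_{n>=0} a_n x^n with a_0 = 1.
Substitute y = x^r sum a_n x^n and match x^{r+n}. The recurrence is
  D(n) a_n + 2 a_{n-1} + 1 a_{n-2} = 0,  where D(n) = (r+n)(r+n-1) + (-2/3)(r+n) + (-2/3).
  a_n = [-2 a_{n-1} - 1 a_{n-2}] / D(n).
Since the indicial polynomial factors as (r - r_1)(r - r_2), D(n) = (r_1 + n - r_1)(r_1 + n - r_2) = n(n + 7/3).
Evaluating step by step (a_0 = 1):
  n = 1: D(1) = 1(1 + 7/3) = 10/3; numerator = -2(1) = -2; a_1 = (-2)/(10/3) = -3/5
  n = 2: D(2) = 2(2 + 7/3) = 26/3; numerator = -2(-3/5) - 1(1) = 1/5; a_2 = (1/5)/(26/3) = 3/130
  n = 3: D(3) = 3(3 + 7/3) = 16; numerator = -2(3/130) - 1(-3/5) = 36/65; a_3 = (36/65)/(16) = 9/260
  n = 4: D(4) = 4(4 + 7/3) = 76/3; numerator = -2(9/260) - 1(3/130) = -6/65; a_4 = (-6/65)/(76/3) = -9/2470

r = 2; a_0 = 1; a_1 = -3/5; a_2 = 3/130; a_3 = 9/260; a_4 = -9/2470


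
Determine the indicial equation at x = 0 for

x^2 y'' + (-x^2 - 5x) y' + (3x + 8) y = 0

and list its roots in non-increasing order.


Divide by x^2 to reach normal form y'' + P_1(x) y' + P_2(x) y = 0 with P_1(x) = -1 - 5/x and P_2(x) = 3/x + 8/x^2.
x = 0 is a singular point because the y'-coefficient -1 - 5/x has a pole at x = 0 and the y-coefficient 3/x + 8/x^2 has a pole at x = 0.
It is a regular singular point because x P_1(x) = p(x) = -x - 5 and x^2 P_2(x) = q(x) = 3x + 8 are polynomials, hence analytic at x = 0.
p(0) = -5,  q(0) = 8.
Indicial equation: r(r-1) + p(0) r + q(0) = 0, i.e. r^2 + (p(0) - 1) r + q(0) = 0, i.e. r^2 - 6 r + 8 = 0.
Discriminant: (-6)^2 - 4(8) = 4, so r = (6 ± 2)/2.
Solving: r_1 = 4, r_2 = 2.

indicial: r^2 - 6 r + 8 = 0; roots r_1 = 4, r_2 = 2


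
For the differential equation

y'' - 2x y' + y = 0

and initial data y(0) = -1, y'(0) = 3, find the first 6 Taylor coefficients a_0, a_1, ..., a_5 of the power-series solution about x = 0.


Ansatz: y(x) = sum_{n>=0} a_n x^n, so y'(x) = sum_{n>=1} n a_n x^(n-1) and y''(x) = sum_{n>=2} n(n-1) a_n x^(n-2).
Substitute into P(x) y'' + Q(x) y' + R(x) y = 0 with P(x) = 1, Q(x) = -2x, R(x) = 1, and match powers of x.
Initial conditions: a_0 = -1, a_1 = 3.
Setting the coefficient of each power of x to zero and solving order by order (substituting the coefficients already found):
  x^0: 2 a_2 + a_0 = 0  ->  2 a_2 = -a_0 = 1  ->  a_2 = 1/2
  x^1: 6 a_3 - a_1 = 0  ->  6 a_3 = a_1 = 3  ->  a_3 = 1/2
  x^2: 12 a_4 - 3 a_2 = 0  ->  12 a_4 = 3 a_2 = 3/2  ->  a_4 = 1/8
  x^3: 20 a_5 - 5 a_3 = 0  ->  20 a_5 = 5 a_3 = 5/2  ->  a_5 = 1/8
Truncated series: y(x) = -1 + 3 x + (1/2) x^2 + (1/2) x^3 + (1/8) x^4 + (1/8) x^5 + O(x^6).

a_0 = -1; a_1 = 3; a_2 = 1/2; a_3 = 1/2; a_4 = 1/8; a_5 = 1/8


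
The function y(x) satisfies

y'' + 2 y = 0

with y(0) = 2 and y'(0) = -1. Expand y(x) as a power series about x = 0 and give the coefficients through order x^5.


Ansatz: y(x) = sum_{n>=0} a_n x^n, so y'(x) = sum_{n>=1} n a_n x^(n-1) and y''(x) = sum_{n>=2} n(n-1) a_n x^(n-2).
Substitute into P(x) y'' + Q(x) y' + R(x) y = 0 with P(x) = 1, Q(x) = 0, R(x) = 2, and match powers of x.
Initial conditions: a_0 = 2, a_1 = -1.
Setting the coefficient of each power of x to zero and solving order by order (substituting the coefficients already found):
  x^0: 2 a_2 + 2 a_0 = 0  ->  2 a_2 = -2 a_0 = -4  ->  a_2 = -2
  x^1: 6 a_3 + 2 a_1 = 0  ->  6 a_3 = -2 a_1 = 2  ->  a_3 = 1/3
  x^2: 12 a_4 + 2 a_2 = 0  ->  12 a_4 = -2 a_2 = 4  ->  a_4 = 1/3
  x^3: 20 a_5 + 2 a_3 = 0  ->  20 a_5 = -2 a_3 = -2/3  ->  a_5 = -1/30
Truncated series: y(x) = 2 - x - 2 x^2 + (1/3) x^3 + (1/3) x^4 - (1/30) x^5 + O(x^6).

a_0 = 2; a_1 = -1; a_2 = -2; a_3 = 1/3; a_4 = 1/3; a_5 = -1/30
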